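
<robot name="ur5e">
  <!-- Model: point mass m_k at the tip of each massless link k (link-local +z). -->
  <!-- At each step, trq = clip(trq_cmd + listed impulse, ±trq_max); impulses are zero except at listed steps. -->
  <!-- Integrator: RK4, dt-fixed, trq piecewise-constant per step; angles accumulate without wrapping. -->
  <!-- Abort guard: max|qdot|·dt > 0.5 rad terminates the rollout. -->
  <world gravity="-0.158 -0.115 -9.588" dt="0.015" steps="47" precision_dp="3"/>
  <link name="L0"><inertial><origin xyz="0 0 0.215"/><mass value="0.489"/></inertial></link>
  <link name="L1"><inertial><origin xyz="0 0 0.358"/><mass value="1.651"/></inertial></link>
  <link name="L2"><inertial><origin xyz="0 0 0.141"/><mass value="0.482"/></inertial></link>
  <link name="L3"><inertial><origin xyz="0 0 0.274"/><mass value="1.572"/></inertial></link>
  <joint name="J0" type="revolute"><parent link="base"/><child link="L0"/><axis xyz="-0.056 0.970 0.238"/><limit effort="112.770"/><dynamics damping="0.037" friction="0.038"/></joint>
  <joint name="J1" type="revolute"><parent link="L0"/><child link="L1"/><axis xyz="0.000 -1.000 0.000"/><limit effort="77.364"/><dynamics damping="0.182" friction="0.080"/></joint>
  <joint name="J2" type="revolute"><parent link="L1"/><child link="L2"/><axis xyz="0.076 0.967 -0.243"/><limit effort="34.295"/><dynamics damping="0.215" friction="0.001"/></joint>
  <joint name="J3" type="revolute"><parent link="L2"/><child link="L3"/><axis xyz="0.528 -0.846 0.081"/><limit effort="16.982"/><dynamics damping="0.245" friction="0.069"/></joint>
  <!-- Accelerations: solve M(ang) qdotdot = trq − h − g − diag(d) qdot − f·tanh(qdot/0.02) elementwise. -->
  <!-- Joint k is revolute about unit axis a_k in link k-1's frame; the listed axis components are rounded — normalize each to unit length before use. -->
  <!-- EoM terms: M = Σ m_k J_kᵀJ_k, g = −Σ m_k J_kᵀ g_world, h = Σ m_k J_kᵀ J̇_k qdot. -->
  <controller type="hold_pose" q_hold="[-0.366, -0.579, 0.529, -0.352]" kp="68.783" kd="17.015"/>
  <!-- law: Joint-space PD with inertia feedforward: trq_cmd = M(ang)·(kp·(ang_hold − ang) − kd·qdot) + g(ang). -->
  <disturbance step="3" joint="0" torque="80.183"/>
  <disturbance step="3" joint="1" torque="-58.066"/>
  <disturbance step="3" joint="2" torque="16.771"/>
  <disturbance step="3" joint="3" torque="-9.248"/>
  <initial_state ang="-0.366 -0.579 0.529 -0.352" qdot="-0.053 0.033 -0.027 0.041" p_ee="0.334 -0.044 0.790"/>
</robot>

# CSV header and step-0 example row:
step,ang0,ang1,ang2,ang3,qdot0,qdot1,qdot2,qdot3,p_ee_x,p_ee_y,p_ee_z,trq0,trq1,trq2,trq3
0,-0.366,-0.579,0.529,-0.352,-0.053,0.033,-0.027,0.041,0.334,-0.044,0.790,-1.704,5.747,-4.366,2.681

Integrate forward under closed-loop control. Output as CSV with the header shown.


step,ang0,ang1,ang2,ang3,qdot0,qdot1,qdot2,qdot3,p_ee_x,p_ee_y,p_ee_z,trq0,trq1,trq2,trq3
1,-0.367,-0.579,0.528,-0.352,-0.048,0.011,-0.039,0.011,0.334,-0.044,0.791,-2.261,6.192,-4.540,2.800
2,-0.367,-0.579,0.528,-0.352,-0.033,0.011,-0.028,0.005,0.333,-0.044,0.791,-2.715,6.552,-4.682,2.888
3,-0.368,-0.579,0.527,-0.352,-0.022,0.010,-0.018,0.003,0.332,-0.044,0.792,77.096,-51.220,11.974,-6.291
4,-0.363,-0.579,0.527,-0.347,0.726,-0.015,-0.073,0.579,0.336,-0.044,0.791,-24.588,22.427,-9.311,5.477
5,-0.353,-0.579,0.526,-0.340,0.537,-0.010,-0.081,0.376,0.342,-0.044,0.790,-20.751,19.634,-8.504,5.067
6,-0.346,-0.579,0.524,-0.335,0.384,-0.009,-0.077,0.226,0.347,-0.043,0.789,-17.608,17.357,-7.850,4.723
7,-0.341,-0.579,0.523,-0.333,0.264,-0.008,-0.069,0.118,0.350,-0.043,0.788,-15.036,15.499,-7.321,4.437
8,-0.338,-0.579,0.522,-0.332,0.168,-0.007,-0.057,0.041,0.352,-0.042,0.788,-12.933,13.984,-6.890,4.199
9,-0.336,-0.579,0.522,-0.332,0.097,-0.003,-0.038,-0.002,0.354,-0.042,0.787,-11.218,12.751,-6.541,3.994
10,-0.335,-0.579,0.521,-0.332,0.042,-0.001,-0.013,-0.012,0.354,-0.042,0.787,-9.821,11.752,-6.257,3.811
11,-0.335,-0.579,0.521,-0.332,0.002,0.003,0.008,-0.014,0.355,-0.042,0.787,-8.689,10.942,-6.026,3.659
12,-0.335,-0.579,0.521,-0.332,-0.026,0.008,0.025,-0.013,0.354,-0.042,0.787,-7.783,10.291,-5.839,3.536
13,-0.336,-0.579,0.522,-0.332,-0.049,0.008,0.033,-0.014,0.354,-0.042,0.787,-7.055,9.768,-5.688,3.438
14,-0.337,-0.579,0.522,-0.333,-0.066,0.008,0.039,-0.015,0.353,-0.042,0.787,-6.469,9.348,-5.567,3.359
15,-0.338,-0.579,0.523,-0.333,-0.077,0.007,0.042,-0.015,0.353,-0.042,0.787,-5.998,9.010,-5.471,3.296
16,-0.339,-0.579,0.524,-0.333,-0.084,0.007,0.044,-0.015,0.352,-0.042,0.787,-5.622,8.741,-5.394,3.247
17,-0.340,-0.579,0.524,-0.333,-0.088,0.007,0.045,-0.015,0.351,-0.043,0.788,-5.323,8.527,-5.334,3.208
18,-0.341,-0.579,0.525,-0.333,-0.090,0.007,0.044,-0.014,0.350,-0.043,0.788,-5.087,8.358,-5.288,3.178
19,-0.343,-0.579,0.525,-0.334,-0.090,0.007,0.044,-0.014,0.349,-0.043,0.788,-4.901,8.226,-5.252,3.156
20,-0.344,-0.579,0.526,-0.334,-0.088,0.007,0.042,-0.014,0.348,-0.043,0.788,-4.757,8.123,-5.225,3.139
21,-0.345,-0.578,0.527,-0.334,-0.086,0.006,0.041,-0.014,0.347,-0.043,0.789,-4.646,8.044,-5.205,3.127
22,-0.347,-0.578,0.527,-0.334,-0.082,0.006,0.039,-0.013,0.346,-0.044,0.789,-4.562,7.985,-5.190,3.118
23,-0.348,-0.578,0.528,-0.334,-0.079,0.006,0.037,-0.013,0.346,-0.044,0.789,-4.499,7.941,-5.181,3.112
24,-0.349,-0.578,0.528,-0.335,-0.074,0.006,0.035,-0.013,0.345,-0.044,0.789,-4.453,7.910,-5.174,3.109
25,-0.350,-0.578,0.529,-0.335,-0.070,0.006,0.034,-0.013,0.344,-0.044,0.789,-4.421,7.888,-5.171,3.108
26,-0.351,-0.578,0.529,-0.335,-0.066,0.006,0.032,-0.012,0.343,-0.044,0.790,-4.400,7.874,-5.169,3.107
27,-0.352,-0.578,0.530,-0.335,-0.062,0.006,0.030,-0.012,0.343,-0.044,0.790,-4.387,7.866,-5.170,3.108
28,-0.353,-0.578,0.530,-0.335,-0.057,0.006,0.028,-0.012,0.342,-0.045,0.790,-4.381,7.862,-5.171,3.110
29,-0.354,-0.578,0.531,-0.336,-0.053,0.006,0.026,-0.012,0.341,-0.045,0.790,-4.380,7.862,-5.174,3.112
30,-0.355,-0.578,0.531,-0.336,-0.049,0.006,0.024,-0.012,0.341,-0.045,0.790,-4.382,7.865,-5.177,3.115
31,-0.355,-0.578,0.531,-0.336,-0.045,0.006,0.023,-0.011,0.340,-0.045,0.790,-4.387,7.869,-5.181,3.118
32,-0.356,-0.577,0.532,-0.336,-0.042,0.006,0.021,-0.011,0.340,-0.045,0.790,-4.395,7.875,-5.185,3.121
33,-0.357,-0.577,0.532,-0.336,-0.038,0.006,0.020,-0.011,0.340,-0.045,0.790,-4.403,7.882,-5.189,3.125
34,-0.357,-0.577,0.532,-0.336,-0.035,0.006,0.019,-0.011,0.339,-0.045,0.791,-4.413,7.890,-5.193,3.128
35,-0.358,-0.577,0.533,-0.337,-0.032,0.006,0.017,-0.011,0.339,-0.045,0.791,-4.423,7.897,-5.197,3.131
36,-0.358,-0.577,0.533,-0.337,-0.030,0.006,0.016,-0.010,0.338,-0.045,0.791,-4.433,7.905,-5.201,3.134
37,-0.359,-0.577,0.533,-0.337,-0.027,0.006,0.015,-0.010,0.338,-0.045,0.791,-4.443,7.913,-5.205,3.137
38,-0.359,-0.577,0.533,-0.337,-0.025,0.006,0.014,-0.010,0.338,-0.045,0.791,-4.452,7.920,-5.208,3.140
39,-0.359,-0.577,0.534,-0.337,-0.023,0.006,0.013,-0.010,0.338,-0.045,0.791,-4.461,7.927,-5.212,3.143
40,-0.360,-0.577,0.534,-0.337,-0.021,0.006,0.012,-0.010,0.337,-0.045,0.791,-4.470,7.934,-5.215,3.146
41,-0.360,-0.577,0.534,-0.338,-0.019,0.006,0.012,-0.009,0.337,-0.045,0.791,-4.478,7.940,-5.219,3.149
42,-0.360,-0.577,0.534,-0.338,-0.017,0.006,0.011,-0.009,0.337,-0.045,0.791,-4.486,7.946,-5.222,3.151
43,-0.361,-0.577,0.534,-0.338,-0.015,0.006,0.011,-0.009,0.337,-0.046,0.791,-4.493,7.951,-5.225,3.153
44,-0.361,-0.577,0.534,-0.338,-0.013,0.007,0.011,-0.008,0.337,-0.046,0.791,-4.499,7.956,-5.227,3.155
45,-0.361,-0.577,0.534,-0.338,-0.012,0.007,0.011,-0.008,0.336,-0.046,0.791,-4.505,7.960,-5.230,3.157
46,-0.361,-0.577,0.534,-0.338,-0.010,0.008,0.011,-0.008,0.336,-0.046,0.791,-4.510,7.964,-5.232,3.159
47,-0.361,-0.576,0.535,-0.338,-0.009,0.008,0.011,-0.007,0.336,-0.046,0.791,,,,


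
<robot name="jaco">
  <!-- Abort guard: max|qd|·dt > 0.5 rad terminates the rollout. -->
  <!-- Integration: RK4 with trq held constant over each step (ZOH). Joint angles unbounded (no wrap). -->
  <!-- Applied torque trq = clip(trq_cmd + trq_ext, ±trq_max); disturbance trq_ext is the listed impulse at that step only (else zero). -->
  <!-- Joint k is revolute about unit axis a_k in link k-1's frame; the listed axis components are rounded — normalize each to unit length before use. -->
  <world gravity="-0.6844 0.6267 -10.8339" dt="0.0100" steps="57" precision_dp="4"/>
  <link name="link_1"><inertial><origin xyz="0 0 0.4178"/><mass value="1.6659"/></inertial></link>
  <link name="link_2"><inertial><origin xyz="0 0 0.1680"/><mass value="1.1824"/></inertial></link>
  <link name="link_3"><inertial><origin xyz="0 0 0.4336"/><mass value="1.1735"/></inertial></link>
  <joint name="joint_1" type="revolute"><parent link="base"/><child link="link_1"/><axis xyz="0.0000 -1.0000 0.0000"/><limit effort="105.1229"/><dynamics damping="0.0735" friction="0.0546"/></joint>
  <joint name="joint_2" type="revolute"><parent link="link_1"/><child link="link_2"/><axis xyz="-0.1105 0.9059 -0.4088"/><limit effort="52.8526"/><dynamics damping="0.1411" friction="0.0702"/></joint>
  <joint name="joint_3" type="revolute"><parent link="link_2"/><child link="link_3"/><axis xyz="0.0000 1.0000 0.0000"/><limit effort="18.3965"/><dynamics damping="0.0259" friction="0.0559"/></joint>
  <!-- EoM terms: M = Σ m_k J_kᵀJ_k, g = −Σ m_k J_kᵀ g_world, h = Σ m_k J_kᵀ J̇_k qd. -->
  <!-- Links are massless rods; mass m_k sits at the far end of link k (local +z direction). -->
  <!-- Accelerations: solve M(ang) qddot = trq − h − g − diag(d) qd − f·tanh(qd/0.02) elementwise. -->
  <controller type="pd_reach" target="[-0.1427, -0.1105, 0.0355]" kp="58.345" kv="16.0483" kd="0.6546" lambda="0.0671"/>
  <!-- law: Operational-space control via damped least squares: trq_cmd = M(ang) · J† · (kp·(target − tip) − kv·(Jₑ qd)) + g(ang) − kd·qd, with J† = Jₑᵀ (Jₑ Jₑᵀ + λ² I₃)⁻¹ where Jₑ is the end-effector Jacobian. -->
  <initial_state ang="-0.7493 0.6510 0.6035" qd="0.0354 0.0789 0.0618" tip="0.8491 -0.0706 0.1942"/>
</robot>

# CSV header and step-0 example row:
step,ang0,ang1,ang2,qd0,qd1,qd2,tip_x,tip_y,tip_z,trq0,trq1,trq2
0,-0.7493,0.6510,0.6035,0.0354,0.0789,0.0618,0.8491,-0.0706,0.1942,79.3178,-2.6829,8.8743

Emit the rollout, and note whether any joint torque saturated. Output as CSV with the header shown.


step,ang0,ang1,ang2,qd0,qd1,qd2,tip_x,tip_y,tip_z,trq0,trq1,trq2
1,-0.7451,0.6500,0.6154,0.7985,-0.2495,2.2941,0.8465,-0.0716,0.1936,69.7069,-3.4358,5.4380
2,-0.7337,0.6493,0.6440,1.4846,0.0913,3.4193,0.8396,-0.0740,0.1924,60.4543,-4.1284,3.3809
3,-0.7161,0.6519,0.6821,2.0323,0.4345,4.1905,0.8291,-0.0779,0.1912,51.8885,-4.5265,1.9166
4,-0.6937,0.6578,0.7267,2.4550,0.7335,4.7131,0.8158,-0.0828,0.1898,44.1170,-4.7467,0.8303
5,-0.6675,0.6662,0.7756,2.7675,0.9581,5.0704,0.7999,-0.0884,0.1886,37.2045,-4.8587,-0.0232
6,-0.6388,0.6766,0.8275,2.9886,1.1185,5.2998,0.7820,-0.0945,0.1874,31.1572,-4.9221,-0.7220
7,-0.6081,0.6883,0.8812,3.1355,1.2298,5.4276,0.7624,-0.1008,0.1862,25.9400,-4.9746,-1.3143
8,-0.5764,0.7010,0.9357,3.2236,1.3049,5.4756,0.7414,-0.1071,0.1851,21.4900,-5.0359,-1.8307
9,-0.5439,0.7143,0.9904,3.2653,1.3539,5.4621,0.7194,-0.1133,0.1841,17.7280,-5.1133,-2.2903
10,-0.5112,0.7279,1.0448,3.2709,1.3841,5.4024,0.6966,-0.1194,0.1830,14.5688,-5.2069,-2.7043
11,-0.4787,0.7419,1.0983,3.2485,1.4007,5.3086,0.6732,-0.1251,0.1818,11.9282,-5.3129,-3.0792
12,-0.4464,0.7559,1.1508,3.2046,1.4077,5.1905,0.6495,-0.1305,0.1805,9.7270,-5.4257,-3.4186
13,-0.4147,0.7700,1.2020,3.1444,1.4079,5.0553,0.6256,-0.1354,0.1792,7.8940,-5.5401,-3.7242
14,-0.3836,0.7840,1.2519,3.0717,1.4034,4.9089,0.6017,-0.1400,0.1776,6.3666,-5.6511,-3.9970
15,-0.3533,0.7980,1.3002,2.9898,1.3956,4.7555,0.5778,-0.1442,0.1760,5.0910,-5.7547,-4.2379
16,-0.3238,0.8119,1.3469,2.9011,1.3856,4.5984,0.5542,-0.1479,0.1742,4.0215,-5.8477,-4.4474
17,-0.2953,0.8257,1.3921,2.8076,1.3742,4.4399,0.5308,-0.1513,0.1722,3.1199,-5.9281,-4.6265
18,-0.2677,0.8394,1.4357,2.7107,1.3619,4.2818,0.5078,-0.1542,0.1701,2.3544,-5.9943,-4.7759
19,-0.2411,0.8529,1.4778,2.6117,1.3491,4.1254,0.4852,-0.1568,0.1678,1.6990,-6.0456,-4.8970
20,-0.2155,0.8663,1.5182,2.5115,1.3361,3.9716,0.4631,-0.1590,0.1654,1.1323,-6.0816,-4.9910
21,-0.1909,0.8796,1.5572,2.4108,1.3231,3.8211,0.4414,-0.1608,0.1629,0.6366,-6.1024,-5.0593
22,-0.1673,0.8928,1.5947,2.3101,1.3100,3.6742,0.4203,-0.1624,0.1602,0.1978,-6.1083,-5.1036
23,-0.1447,0.9058,1.6307,2.2098,1.2970,3.5313,0.3997,-0.1636,0.1575,-0.1955,-6.1001,-5.1255
24,-0.1231,0.9187,1.6653,2.1104,1.2842,3.3926,0.3796,-0.1646,0.1547,-0.5529,-6.0782,-5.1265
25,-0.1025,0.9315,1.6986,2.0120,1.2714,3.2581,0.3602,-0.1653,0.1518,-0.8818,-6.0437,-5.1083
26,-0.0829,0.9441,1.7305,1.9147,1.2588,3.1278,0.3412,-0.1658,0.1489,-1.1884,-5.9973,-5.0725
27,-0.0642,0.9567,1.7612,1.8187,1.2462,3.0018,0.3229,-0.1660,0.1459,-1.4779,-5.9399,-5.0208
28,-0.0465,0.9690,1.7906,1.7240,1.2337,2.8800,0.3051,-0.1661,0.1430,-1.7543,-5.8723,-4.9546
29,-0.0297,0.9813,1.8188,1.6305,1.2213,2.7623,0.2878,-0.1660,0.1400,-2.0213,-5.7955,-4.8754
30,-0.0139,0.9935,1.8458,1.5382,1.2089,2.6487,0.2712,-0.1657,0.1371,-2.2819,-5.7101,-4.7845
31,0.0010,1.0055,1.8718,1.4471,1.1965,2.5391,0.2550,-0.1653,0.1342,-2.5388,-5.6170,-4.6832
32,0.0150,1.0174,1.8966,1.3568,1.1843,2.4334,0.2395,-0.1648,0.1313,-2.7946,-5.5167,-4.5728
33,0.0282,1.0292,1.9205,1.2674,1.1721,2.3315,0.2244,-0.1641,0.1285,-3.0516,-5.4099,-4.4542
34,0.0404,1.0408,1.9433,1.1784,1.1600,2.2333,0.2099,-0.1633,0.1257,-3.3122,-5.2971,-4.3285
35,0.0517,1.0524,1.9652,1.0897,1.1481,2.1386,0.1959,-0.1625,0.1230,-3.5790,-5.1787,-4.1965
36,0.0622,1.0638,1.9861,1.0010,1.1365,2.0475,0.1823,-0.1616,0.1204,-3.8547,-5.0550,-4.0592
37,0.0717,1.0751,2.0061,0.9118,1.1252,1.9597,0.1693,-0.1606,0.1179,-4.1421,-4.9263,-3.9171
38,0.0804,1.0863,2.0253,0.8218,1.1143,1.8752,0.1568,-0.1595,0.1154,-4.4444,-4.7926,-3.7708
39,0.0882,1.0974,2.0437,0.7304,1.1040,1.7939,0.1447,-0.1584,0.1131,-4.7652,-4.6539,-3.6210
40,0.0950,1.1084,2.0612,0.6372,1.0944,1.7157,0.1330,-0.1573,0.1109,-5.1084,-4.5101,-3.4678
41,0.1009,1.1193,2.0780,0.5415,1.0857,1.6405,0.1218,-0.1561,0.1087,-5.4780,-4.3611,-3.3118
42,0.1058,1.1301,2.0941,0.4425,1.0780,1.5681,0.1111,-0.1550,0.1067,-5.8781,-4.2065,-3.1531
43,0.1097,1.1408,2.1094,0.3396,1.0715,1.4986,0.1007,-0.1538,0.1048,-6.3120,-4.0461,-2.9918
44,0.1126,1.1515,2.1241,0.2319,1.0666,1.4316,0.0907,-0.1525,0.1030,-6.7817,-3.8797,-2.8279
45,0.1143,1.1622,2.1381,0.1184,1.0634,1.3672,0.0812,-0.1513,0.1013,-7.2858,-3.7072,-2.6615
46,0.1149,1.1728,2.1514,-0.0014,1.0624,1.3050,0.0720,-0.1501,0.0998,-7.8175,-3.5294,-2.4924
47,0.1143,1.1834,2.1642,-0.1272,1.0648,1.2439,0.0632,-0.1489,0.0984,-8.3648,-3.3492,-2.3197
48,0.1123,1.1941,2.1763,-0.2608,1.0693,1.1850,0.0547,-0.1477,0.0971,-8.8802,-3.1684,-2.1443
49,0.1090,1.2048,2.1879,-0.4025,1.0761,1.1282,0.0466,-0.1466,0.0960,-9.2966,-2.9932,-1.9659
50,0.1042,1.2156,2.1989,-0.5508,1.0852,1.0730,0.0388,-0.1454,0.0951,-9.5074,-2.8337,-1.7841
51,0.0980,1.2265,2.2094,-0.7030,1.0961,1.0188,0.0314,-0.1443,0.0943,-9.3558,-2.7047,-1.5990
52,0.0902,1.2376,2.2193,-0.8534,1.1081,0.9651,0.0243,-0.1432,0.0938,-8.6391,-2.6253,-1.4107
53,0.0809,1.2487,2.2287,-0.9932,1.1192,0.9112,0.0175,-0.1421,0.0934,-7.1416,-2.6158,-1.2200
54,0.0704,1.2599,2.2375,-1.1098,1.1269,0.8566,0.0111,-0.1411,0.0934,-4.7063,-2.6906,-1.0285
55,0.0589,1.2712,2.2458,-1.1880,1.1276,0.8009,0.0049,-0.1401,0.0935,-1.3318,-2.8496,-0.8384
56,0.0469,1.2824,2.2535,-1.2124,1.1174,0.7441,-0.0009,-0.1392,0.0939,2.7595,-3.0721,-0.6528
57,0.0350,1.2935,2.2607,-1.1710,1.0928,0.6868,-0.0064,-0.1382,0.0945,,,
# any joint saturated: no


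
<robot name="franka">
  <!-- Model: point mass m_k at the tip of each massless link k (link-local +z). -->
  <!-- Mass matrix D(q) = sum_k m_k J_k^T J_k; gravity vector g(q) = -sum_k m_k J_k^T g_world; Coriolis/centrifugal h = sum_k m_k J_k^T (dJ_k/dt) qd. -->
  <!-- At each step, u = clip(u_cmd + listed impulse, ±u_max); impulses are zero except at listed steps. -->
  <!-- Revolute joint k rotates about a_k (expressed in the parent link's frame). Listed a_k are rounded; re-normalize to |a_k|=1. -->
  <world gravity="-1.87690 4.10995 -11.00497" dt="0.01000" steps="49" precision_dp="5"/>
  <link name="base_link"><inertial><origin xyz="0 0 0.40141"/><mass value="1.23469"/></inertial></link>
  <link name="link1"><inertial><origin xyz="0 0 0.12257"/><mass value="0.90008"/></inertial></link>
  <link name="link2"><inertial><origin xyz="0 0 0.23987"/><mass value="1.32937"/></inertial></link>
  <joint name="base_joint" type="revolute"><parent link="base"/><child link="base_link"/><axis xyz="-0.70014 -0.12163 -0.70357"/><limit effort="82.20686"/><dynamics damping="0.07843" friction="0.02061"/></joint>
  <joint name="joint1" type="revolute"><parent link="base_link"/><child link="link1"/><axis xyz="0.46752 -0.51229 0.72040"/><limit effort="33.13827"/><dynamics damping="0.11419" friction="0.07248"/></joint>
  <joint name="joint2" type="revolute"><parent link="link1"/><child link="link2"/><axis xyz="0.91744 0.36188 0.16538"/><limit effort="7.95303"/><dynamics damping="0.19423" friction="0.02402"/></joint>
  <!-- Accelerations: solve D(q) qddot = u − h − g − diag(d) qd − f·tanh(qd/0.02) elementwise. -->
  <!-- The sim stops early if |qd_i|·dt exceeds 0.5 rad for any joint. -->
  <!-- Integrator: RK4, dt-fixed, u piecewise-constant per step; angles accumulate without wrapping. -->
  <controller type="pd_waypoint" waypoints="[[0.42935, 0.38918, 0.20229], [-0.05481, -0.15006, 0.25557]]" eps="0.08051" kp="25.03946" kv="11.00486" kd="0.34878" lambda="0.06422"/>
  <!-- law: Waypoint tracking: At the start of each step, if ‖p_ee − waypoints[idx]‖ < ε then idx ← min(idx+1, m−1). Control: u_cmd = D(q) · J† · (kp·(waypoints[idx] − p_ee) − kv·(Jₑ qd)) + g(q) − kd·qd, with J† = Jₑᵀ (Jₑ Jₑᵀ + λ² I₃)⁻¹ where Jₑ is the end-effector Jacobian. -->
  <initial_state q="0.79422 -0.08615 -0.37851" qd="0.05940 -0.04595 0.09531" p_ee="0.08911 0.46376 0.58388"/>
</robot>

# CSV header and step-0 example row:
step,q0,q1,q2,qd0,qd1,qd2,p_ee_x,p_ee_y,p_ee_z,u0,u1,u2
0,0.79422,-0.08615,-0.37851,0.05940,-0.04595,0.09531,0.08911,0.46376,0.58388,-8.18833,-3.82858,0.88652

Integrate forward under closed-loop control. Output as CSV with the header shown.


step,q0,q1,q2,qd0,qd1,qd2,p_ee_x,p_ee_y,p_ee_z,u0,u1,u2
1,0.79410,-0.08817,-0.38004,-0.08164,-0.35643,-0.39288,0.08976,0.46386,0.58352,-8.77760,-3.31221,1.30811
2,0.79272,-0.09305,-0.38586,-0.19203,-0.61934,-0.76787,0.09117,0.46402,0.58255,-9.22214,-2.87725,1.63623
3,0.79037,-0.10036,-0.39500,-0.27753,-0.83963,-1.05587,0.09324,0.46417,0.58111,-9.54367,-2.51022,1.89346
4,0.78726,-0.10967,-0.40666,-0.34178,-1.02225,-1.27432,0.09585,0.46429,0.57927,-9.76289,-2.19969,2.09562
5,0.78361,-0.12065,-0.42023,-0.38778,-1.17202,-1.43695,0.09893,0.46435,0.57710,-9.89940,-1.93591,2.25519
6,0.77958,-0.13298,-0.43519,-0.41805,-1.29344,-1.55465,0.10240,0.46433,0.57465,-9.97120,-1.71066,2.38196
7,0.77532,-0.14640,-0.45115,-0.43474,-1.39055,-1.63617,0.10620,0.46422,0.57196,-9.99418,-1.51712,2.48363
8,0.77094,-0.16069,-0.46777,-0.43973,-1.46692,-1.68859,0.11027,0.46401,0.56905,-9.98195,-1.34969,2.56622
9,0.76657,-0.17566,-0.48480,-0.43467,-1.52567,-1.71772,0.11456,0.46370,0.56595,-9.94573,-1.20385,2.63442
10,0.76229,-0.19113,-0.50203,-0.42105,-1.56944,-1.72834,0.11904,0.46329,0.56269,-9.89447,-1.07594,2.69185
11,0.75819,-0.20698,-0.51929,-0.40017,-1.60051,-1.72440,0.12367,0.46278,0.55927,-9.83503,-0.96309,2.74128
12,0.75432,-0.22309,-0.53645,-0.37322,-1.62078,-1.70914,0.12842,0.46219,0.55571,-9.77248,-0.86301,2.78480
13,0.75075,-0.23935,-0.55342,-0.34123,-1.63187,-1.68521,0.13326,0.46152,0.55203,-9.71042,-0.77393,2.82395
14,0.74752,-0.25569,-0.57012,-0.30512,-1.63514,-1.65477,0.13818,0.46078,0.54823,-9.65124,-0.69444,2.85985
15,0.74467,-0.27202,-0.58648,-0.26570,-1.63173,-1.61958,0.14315,0.45997,0.54433,-9.59644,-0.62347,2.89330
16,0.74223,-0.28829,-0.60248,-0.22366,-1.62259,-1.58104,0.14816,0.45911,0.54033,-9.54683,-0.56016,2.92485
17,0.74021,-0.30444,-0.61808,-0.17961,-1.60854,-1.54024,0.15319,0.45820,0.53624,-9.50273,-0.50384,2.95483
18,0.73865,-0.32044,-0.63326,-0.13409,-1.59027,-1.49808,0.15823,0.45726,0.53207,-9.46410,-0.45397,2.98346
19,0.73754,-0.33623,-0.64802,-0.08755,-1.56837,-1.45523,0.16327,0.45627,0.52783,-9.43070,-0.41013,3.01085
20,0.73690,-0.35179,-0.66235,-0.04039,-1.54333,-1.41223,0.16830,0.45527,0.52353,-9.40211,-0.37196,3.03704
21,0.73674,-0.36708,-0.67626,0.00674,-1.51571,-1.36994,0.17331,0.45424,0.51916,-9.37693,-0.33912,3.06217
22,0.73704,-0.38209,-0.68975,0.05289,-1.48611,-1.32950,0.17828,0.45319,0.51475,-9.35261,-0.31125,3.08642
23,0.73780,-0.39680,-0.70284,0.09884,-1.45451,-1.28954,0.18322,0.45213,0.51028,-9.33150,-0.28823,3.10920
24,0.73902,-0.41117,-0.71553,0.14448,-1.42115,-1.25010,0.18812,0.45105,0.50578,-9.31355,-0.26986,3.13046
25,0.74069,-0.42521,-0.72783,0.18958,-1.38631,-1.21138,0.19297,0.44997,0.50125,-9.29830,-0.25595,3.15017
26,0.74281,-0.43889,-0.73975,0.23397,-1.35021,-1.17352,0.19777,0.44888,0.49669,-9.28535,-0.24632,3.16832
27,0.74537,-0.45221,-0.75130,0.27747,-1.31305,-1.13663,0.20251,0.44780,0.49210,-9.27429,-0.24078,3.18489
28,0.74836,-0.46515,-0.76248,0.31995,-1.27504,-1.10076,0.20720,0.44671,0.48751,-9.26478,-0.23917,3.19985
29,0.75176,-0.47771,-0.77331,0.36127,-1.23634,-1.06595,0.21182,0.44563,0.48290,-9.25650,-0.24129,3.21319
30,0.75558,-0.48988,-0.78380,0.40134,-1.19711,-1.03221,0.21638,0.44456,0.47830,-9.24916,-0.24699,3.22491
31,0.75979,-0.50165,-0.79396,0.44006,-1.15750,-0.99956,0.22087,0.44349,0.47369,-9.24253,-0.25608,3.23499
32,0.76438,-0.51303,-0.80379,0.47736,-1.11763,-0.96797,0.22530,0.44243,0.46909,-9.23638,-0.26839,3.24346
33,0.76933,-0.52401,-0.81332,0.51318,-1.07764,-0.93742,0.22965,0.44138,0.46450,-9.23052,-0.28375,3.25032
34,0.77464,-0.53458,-0.82254,0.54746,-1.03764,-0.90790,0.23394,0.44034,0.45993,-9.22480,-0.30197,3.25560
35,0.78028,-0.54476,-0.83147,0.58017,-0.99772,-0.87937,0.23815,0.43932,0.45538,-9.21908,-0.32289,3.25932
36,0.78623,-0.55454,-0.84013,0.61126,-0.95800,-0.85180,0.24230,0.43830,0.45085,-9.21322,-0.34633,3.26153
37,0.79250,-0.56393,-0.84851,0.64072,-0.91856,-0.82516,0.24637,0.43730,0.44635,-9.20713,-0.37212,3.26227
38,0.79904,-0.57292,-0.85663,0.66853,-0.87948,-0.79942,0.25037,0.43632,0.44188,-9.20072,-0.40008,3.26158
39,0.80586,-0.58152,-0.86450,0.69467,-0.84085,-0.77453,0.25430,0.43535,0.43744,-9.19390,-0.43004,3.25952
40,0.81293,-0.58974,-0.87212,0.71916,-0.80272,-0.75048,0.25816,0.43440,0.43304,-9.18661,-0.46184,3.25615
41,0.82024,-0.59758,-0.87951,0.74198,-0.76518,-0.72721,0.26195,0.43346,0.42869,-9.17879,-0.49532,3.25151
42,0.82776,-0.60505,-0.88667,0.76315,-0.72827,-0.70472,0.26567,0.43254,0.42437,-9.17040,-0.53032,3.24567
43,0.83549,-0.61215,-0.89361,0.78268,-0.69206,-0.68295,0.26932,0.43163,0.42010,-9.16138,-0.56668,3.23870
44,0.84341,-0.61890,-0.90033,0.80060,-0.65658,-0.66189,0.27291,0.43074,0.41588,-9.15170,-0.60425,3.23066
45,0.85150,-0.62529,-0.90685,0.81692,-0.62188,-0.64151,0.27642,0.42987,0.41171,-9.14133,-0.64290,3.22161
46,0.85974,-0.63134,-0.91316,0.83168,-0.58800,-0.62179,0.27987,0.42901,0.40758,-9.13024,-0.68248,3.21162
47,0.86813,-0.63706,-0.91929,0.84491,-0.55497,-0.60269,0.28325,0.42817,0.40351,-9.11841,-0.72286,3.20075
48,0.87664,-0.64245,-0.92522,0.85664,-0.52282,-0.58419,0.28657,0.42735,0.39950,-9.10582,-0.76392,3.18906
49,0.88526,-0.64752,-0.93097,0.86691,-0.49158,-0.56628,0.28982,0.42654,0.39554,,,


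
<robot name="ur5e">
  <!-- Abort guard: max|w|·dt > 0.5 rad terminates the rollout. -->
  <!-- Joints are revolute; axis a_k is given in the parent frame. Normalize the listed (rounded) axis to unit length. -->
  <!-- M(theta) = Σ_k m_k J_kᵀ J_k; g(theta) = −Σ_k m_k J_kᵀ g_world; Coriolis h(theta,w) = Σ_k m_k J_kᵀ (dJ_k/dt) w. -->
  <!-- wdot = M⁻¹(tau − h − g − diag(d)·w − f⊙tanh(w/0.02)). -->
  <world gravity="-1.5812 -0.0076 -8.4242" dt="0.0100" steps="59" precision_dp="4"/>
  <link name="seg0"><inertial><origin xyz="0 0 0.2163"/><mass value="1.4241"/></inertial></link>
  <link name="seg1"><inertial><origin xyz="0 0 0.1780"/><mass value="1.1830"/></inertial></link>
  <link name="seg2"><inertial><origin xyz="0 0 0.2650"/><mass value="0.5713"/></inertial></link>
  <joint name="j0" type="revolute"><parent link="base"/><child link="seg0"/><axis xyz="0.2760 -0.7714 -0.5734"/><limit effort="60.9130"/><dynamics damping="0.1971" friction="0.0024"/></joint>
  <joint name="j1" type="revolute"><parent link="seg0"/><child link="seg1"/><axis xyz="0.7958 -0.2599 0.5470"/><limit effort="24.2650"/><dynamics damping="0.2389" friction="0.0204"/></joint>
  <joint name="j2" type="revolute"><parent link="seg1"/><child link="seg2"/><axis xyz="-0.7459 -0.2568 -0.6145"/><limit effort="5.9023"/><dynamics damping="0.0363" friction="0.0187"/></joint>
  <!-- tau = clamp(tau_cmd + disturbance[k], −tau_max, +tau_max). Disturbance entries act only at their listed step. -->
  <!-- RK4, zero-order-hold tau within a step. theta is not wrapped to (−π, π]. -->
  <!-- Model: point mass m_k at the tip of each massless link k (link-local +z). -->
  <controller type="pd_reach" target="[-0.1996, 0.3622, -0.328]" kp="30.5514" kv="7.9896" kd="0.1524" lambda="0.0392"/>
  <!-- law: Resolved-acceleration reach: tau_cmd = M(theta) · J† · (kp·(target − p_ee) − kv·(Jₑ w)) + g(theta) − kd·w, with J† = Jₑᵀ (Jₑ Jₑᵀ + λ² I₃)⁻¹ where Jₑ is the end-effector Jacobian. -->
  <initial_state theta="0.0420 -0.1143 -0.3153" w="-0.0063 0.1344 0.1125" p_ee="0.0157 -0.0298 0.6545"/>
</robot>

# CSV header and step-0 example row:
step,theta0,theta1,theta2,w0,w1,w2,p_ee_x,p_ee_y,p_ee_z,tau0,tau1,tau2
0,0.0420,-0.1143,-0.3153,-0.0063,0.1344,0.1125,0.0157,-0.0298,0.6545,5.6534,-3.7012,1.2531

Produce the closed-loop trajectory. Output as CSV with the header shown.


step,theta0,theta1,theta2,w0,w1,w2,p_ee_x,p_ee_y,p_ee_z,tau0,tau1,tau2
1,0.0463,-0.1229,-0.3246,0.8453,-1.8147,-1.8916,0.0152,-0.0295,0.6542,5.3824,-3.2682,1.4577
2,0.0581,-0.1482,-0.3493,1.5140,-3.2132,-3.0139,0.0140,-0.0282,0.6537,5.0943,-2.9481,1.5027
3,0.0761,-0.1858,-0.3826,2.0917,-4.3108,-3.6131,0.0119,-0.0260,0.6528,4.7109,-2.6815,1.4601
4,0.0996,-0.2335,-0.4201,2.6179,-5.2181,-3.8558,0.0087,-0.0227,0.6517,4.2022,-2.4413,1.3653
5,0.1282,-0.2894,-0.4586,3.1073,-5.9785,-3.8170,0.0044,-0.0184,0.6503,3.5874,-2.2198,1.2374
6,0.1615,-0.3523,-0.4954,3.5631,-6.6034,-3.5333,-0.0009,-0.0133,0.6485,2.9244,-2.0173,1.0879
7,0.1992,-0.4208,-0.5283,3.9851,-7.0918,-3.0321,-0.0071,-0.0074,0.6465,2.2933,-1.8342,0.9260
8,0.2410,-0.4935,-0.5553,4.3741,-7.4415,-2.3437,-0.0141,-0.0007,0.6441,1.7803,-1.6659,0.7596
9,0.2865,-0.5690,-0.5746,4.7346,-7.6545,-1.5039,-0.0216,0.0067,0.6413,1.4654,-1.5008,0.5956
10,0.3356,-0.6460,-0.5850,5.0754,-7.7393,-0.5491,-0.0295,0.0145,0.6382,1.4155,-1.3199,0.4387
11,0.3880,-0.7233,-0.5854,5.4109,-7.7123,0.4855,-0.0375,0.0228,0.6347,1.6812,-1.0987,0.2921
12,0.4438,-0.7999,-0.5752,5.7606,-7.5952,1.5711,-0.0453,0.0314,0.6308,2.2933,-0.8090,0.1576
13,0.5033,-0.8749,-0.5538,6.1367,-7.3809,2.7339,-0.0528,0.0400,0.6263,3.2576,-0.4246,0.0235
14,0.5668,-0.9473,-0.5203,6.5556,-7.0679,3.9901,-0.0599,0.0484,0.6213,4.5358,0.0782,-0.1177
15,0.6347,-1.0160,-0.4736,7.0250,-6.6335,5.3693,-0.0664,0.0565,0.6157,6.0018,0.7061,-0.2744
16,0.7076,-1.0795,-0.4124,7.5344,-6.0334,6.8953,-0.0724,0.0638,0.6093,7.3872,1.4261,-0.4529
17,0.7855,-1.1359,-0.3352,8.0468,-5.2135,8.5530,-0.0779,0.0701,0.6020,8.2756,2.1417,-0.6508
18,0.8683,-1.1828,-0.2412,8.4957,-4.1426,10.2499,-0.0831,0.0750,0.5937,8.2578,2.7044,-0.8528
19,0.9548,-1.2178,-0.1308,8.8037,-2.8569,11.8062,-0.0882,0.0783,0.5844,7.2086,2.9890,-1.0329
20,1.0434,-1.2393,-0.0065,8.9186,-1.4759,13.0094,-0.0938,0.0797,0.5739,5.3885,2.9706,-1.1652
21,1.1322,-1.2473,0.1273,8.8387,-0.1584,13.7074,-0.1003,0.0792,0.5625,3.2357,2.7187,-1.2354
22,1.2194,-1.2430,0.2654,8.6084,0.9569,13.8548,-0.1079,0.0772,0.5502,1.1165,2.3384,-1.2429
23,1.3038,-1.2289,0.4025,8.2849,1.8142,13.5253,-0.1171,0.0738,0.5373,-0.7593,1.9109,-1.2006
24,1.3847,-1.2075,0.5344,7.9224,2.4123,12.8403,-0.1278,0.0697,0.5239,-2.3135,1.4887,-1.1240
25,1.4620,-1.1814,0.6584,7.5598,2.7881,11.9318,-0.1400,0.0653,0.5102,-3.5439,1.0986,-1.0277
26,1.5358,-1.1523,0.7726,7.2182,2.9955,10.9183,-0.1534,0.0610,0.4965,-4.4835,0.7497,-0.9239
27,1.6064,-1.1218,0.8767,6.9051,3.0902,9.8935,-0.1679,0.0572,0.4826,-5.1763,0.4413,-0.8216
28,1.6740,-1.0907,0.9707,6.6194,3.1202,8.9234,-0.1830,0.0542,0.4687,-5.6668,0.1683,-0.7269
29,1.7388,-1.0595,1.0555,6.3562,3.1216,8.0469,-0.1986,0.0521,0.4548,-5.9953,-0.0752,-0.6428
30,1.8011,-1.0283,1.1320,6.1100,3.1177,7.2806,-0.2143,0.0511,0.4409,-6.1962,-0.2950,-0.5704
31,1.8611,-0.9972,1.2014,5.8766,3.1206,6.6243,-0.2299,0.0513,0.4269,-6.2986,-0.4952,-0.5089
32,1.9187,-0.9659,1.2648,5.6534,3.1342,6.0672,-0.2452,0.0526,0.4128,-6.3256,-0.6789,-0.4565
33,1.9742,-0.9345,1.3230,5.4393,3.1575,5.5940,-0.2600,0.0550,0.3987,-6.2951,-0.8476,-0.4113
34,2.0276,-0.9029,1.3768,5.2342,3.1869,5.1887,-0.2742,0.0585,0.3846,-6.2204,-1.0023,-0.3711
35,2.0790,-0.8709,1.4268,5.0387,3.2183,4.8369,-0.2877,0.0630,0.3705,-6.1105,-1.1434,-0.3345
36,2.1284,-0.8386,1.4735,4.8532,3.2482,4.5268,-0.3004,0.0684,0.3564,-5.9714,-1.2711,-0.3002
37,2.1761,-0.8061,1.5173,4.6784,3.2733,4.2494,-0.3123,0.0747,0.3424,-5.8063,-1.3854,-0.2675
38,2.2221,-0.7733,1.5584,4.5151,3.2914,3.9978,-0.3234,0.0817,0.3284,-5.6161,-1.4864,-0.2357
39,2.2665,-0.7404,1.5971,4.3640,3.3006,3.7669,-0.3337,0.0894,0.3145,-5.4003,-1.5742,-0.2047
40,2.3095,-0.7075,1.6336,4.2263,3.2991,3.5528,-0.3430,0.0976,0.3007,-5.1572,-1.6491,-0.1744
41,2.3512,-0.6746,1.6681,4.1030,3.2855,3.3526,-0.3515,0.1064,0.2870,-4.8845,-1.7112,-0.1447
42,2.3917,-0.6420,1.7006,3.9954,3.2583,3.1639,-0.3591,0.1156,0.2734,-4.5798,-1.7610,-0.1158
43,2.4312,-0.6097,1.7312,3.9051,3.2163,2.9853,-0.3659,0.1251,0.2600,-4.2412,-1.7992,-0.0877
44,2.4699,-0.5779,1.7602,3.8336,3.1583,2.8158,-0.3718,0.1349,0.2467,-3.8685,-1.8263,-0.0608
45,2.5080,-0.5467,1.7874,3.7822,3.0836,2.6552,-0.3769,0.1449,0.2335,-3.4639,-1.8436,-0.0356
46,2.5457,-0.5164,1.8132,3.7519,2.9921,2.5043,-0.3812,0.1550,0.2204,-3.0326,-1.8522,-0.0125
47,2.5832,-0.4871,1.8374,3.7430,2.8847,2.3644,-0.3847,0.1653,0.2075,-2.5835,-1.8539,0.0077
48,2.6208,-0.4589,1.8604,3.7549,2.7629,2.2377,-0.3875,0.1757,0.1946,-2.1293,-1.8504,0.0245
49,2.6585,-0.4320,1.8821,3.7862,2.6296,2.1266,-0.3894,0.1860,0.1819,-1.6848,-1.8437,0.0370
50,2.6966,-0.4065,1.9028,3.8340,2.4884,2.0339,-0.3905,0.1963,0.1692,-1.2662,-1.8356,0.0446
51,2.7353,-0.3824,1.9227,3.8947,2.3438,1.9619,-0.3909,0.2065,0.1566,-0.8892,-1.8279,0.0469
52,2.7746,-0.3597,1.9420,3.9637,2.2004,1.9122,-0.3905,0.2167,0.1441,-0.5665,-1.8220,0.0434
53,2.8147,-0.3384,1.9609,4.0359,2.0626,1.8856,-0.3894,0.2267,0.1317,-0.3076,-1.8188,0.0343
54,2.8554,-0.3185,1.9797,4.1061,1.9345,1.8814,-0.3874,0.2365,0.1194,-0.1170,-1.8187,0.0196
55,2.8968,-0.2998,1.9986,4.1691,1.8192,1.8982,-0.3848,0.2462,0.1072,0.0047,-1.8216,-0.0003
56,2.9388,-0.2821,2.0177,4.2206,1.7188,1.9332,-0.3814,0.2556,0.0951,0.0612,-1.8271,-0.0248
57,2.9812,-0.2654,2.0372,4.2564,1.6344,1.9833,-0.3773,0.2648,0.0832,0.0587,-1.8340,-0.0531
58,3.0238,-0.2494,2.0573,4.2735,1.5661,2.0447,-0.3725,0.2737,0.0716,0.0058,-1.8412,-0.0845
59,3.0666,-0.2340,2.0781,4.2697,1.5134,2.1135,-0.3671,0.2823,0.0601,,,


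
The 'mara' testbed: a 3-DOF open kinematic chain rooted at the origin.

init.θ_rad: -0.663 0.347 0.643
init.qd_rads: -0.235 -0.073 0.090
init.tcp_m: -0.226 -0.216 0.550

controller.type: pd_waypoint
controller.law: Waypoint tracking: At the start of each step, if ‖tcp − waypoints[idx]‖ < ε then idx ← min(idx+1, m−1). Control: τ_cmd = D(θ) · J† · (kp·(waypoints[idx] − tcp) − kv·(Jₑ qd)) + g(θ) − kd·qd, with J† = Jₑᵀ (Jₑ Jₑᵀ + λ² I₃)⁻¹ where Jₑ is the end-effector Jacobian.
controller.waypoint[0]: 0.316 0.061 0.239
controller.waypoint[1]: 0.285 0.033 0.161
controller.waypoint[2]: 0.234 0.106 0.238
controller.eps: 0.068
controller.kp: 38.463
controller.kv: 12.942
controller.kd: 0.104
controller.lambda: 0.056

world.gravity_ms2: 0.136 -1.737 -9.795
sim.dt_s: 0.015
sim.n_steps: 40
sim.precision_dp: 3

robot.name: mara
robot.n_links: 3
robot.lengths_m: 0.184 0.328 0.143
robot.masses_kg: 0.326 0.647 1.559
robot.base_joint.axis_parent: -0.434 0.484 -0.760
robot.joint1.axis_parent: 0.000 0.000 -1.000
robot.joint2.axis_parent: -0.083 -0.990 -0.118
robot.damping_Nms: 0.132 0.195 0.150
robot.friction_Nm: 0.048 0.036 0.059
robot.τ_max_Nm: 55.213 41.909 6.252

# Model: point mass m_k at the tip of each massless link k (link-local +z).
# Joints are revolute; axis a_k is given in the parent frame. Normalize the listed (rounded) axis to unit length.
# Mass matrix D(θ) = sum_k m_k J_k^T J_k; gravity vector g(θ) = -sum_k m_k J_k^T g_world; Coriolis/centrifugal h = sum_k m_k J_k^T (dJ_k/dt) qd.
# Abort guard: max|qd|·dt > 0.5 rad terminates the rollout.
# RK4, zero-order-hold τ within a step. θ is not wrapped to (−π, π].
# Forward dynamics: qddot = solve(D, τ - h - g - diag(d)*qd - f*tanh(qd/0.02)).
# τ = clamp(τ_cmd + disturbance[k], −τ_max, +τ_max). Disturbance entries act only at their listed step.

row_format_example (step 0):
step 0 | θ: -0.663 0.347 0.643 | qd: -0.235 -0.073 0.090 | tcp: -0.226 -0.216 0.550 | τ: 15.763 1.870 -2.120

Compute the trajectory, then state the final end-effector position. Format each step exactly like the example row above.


step 1 | θ: -0.663 0.341 0.645 | qd: 0.205 -0.596 0.104 | tcp: -0.226 -0.217 0.550 | τ: 13.885 1.664 -1.993
step 2 | θ: -0.658 0.332 0.646 | qd: 0.488 -0.532 0.051 | tcp: -0.225 -0.215 0.550 | τ: 12.302 1.432 -1.885
step 3 | θ: -0.649 0.324 0.646 | qd: 0.724 -0.529 0.026 | tcp: -0.224 -0.212 0.552 | τ: 11.033 1.250 -1.800
step 4 | θ: -0.636 0.316 0.647 | qd: 0.917 -0.523 0.018 | tcp: -0.223 -0.208 0.554 | τ: 10.004 1.103 -1.732
step 5 | θ: -0.621 0.308 0.647 | qd: 1.074 -0.513 0.018 | tcp: -0.221 -0.202 0.557 | τ: 9.163 0.982 -1.678
step 6 | θ: -0.604 0.301 0.647 | qd: 1.203 -0.501 0.023 | tcp: -0.219 -0.196 0.560 | τ: 8.469 0.883 -1.631
step 7 | θ: -0.586 0.293 0.648 | qd: 1.311 -0.490 0.030 | tcp: -0.217 -0.189 0.563 | τ: 7.891 0.801 -1.590
step 8 | θ: -0.565 0.286 0.648 | qd: 1.401 -0.481 0.041 | tcp: -0.214 -0.181 0.567 | τ: 7.404 0.733 -1.553
step 9 | θ: -0.544 0.279 0.649 | qd: 1.478 -0.474 0.054 | tcp: -0.211 -0.173 0.570 | τ: 6.986 0.676 -1.521
step 10 | θ: -0.521 0.272 0.650 | qd: 1.544 -0.468 0.072 | tcp: -0.208 -0.164 0.574 | τ: 6.623 0.627 -1.493
step 11 | θ: -0.497 0.265 0.651 | qd: 1.602 -0.464 0.093 | tcp: -0.204 -0.155 0.578 | τ: 6.300 0.585 -1.466
step 12 | θ: -0.473 0.258 0.653 | qd: 1.654 -0.461 0.117 | tcp: -0.200 -0.145 0.581 | τ: 6.010 0.547 -1.442
step 13 | θ: -0.448 0.251 0.655 | qd: 1.700 -0.459 0.144 | tcp: -0.196 -0.136 0.585 | τ: 5.743 0.513 -1.419
step 14 | θ: -0.422 0.244 0.657 | qd: 1.742 -0.458 0.173 | tcp: -0.191 -0.126 0.589 | τ: 5.493 0.483 -1.398
step 15 | θ: -0.396 0.237 0.660 | qd: 1.780 -0.458 0.205 | tcp: -0.187 -0.116 0.592 | τ: 5.256 0.454 -1.376
step 16 | θ: -0.369 0.231 0.663 | qd: 1.816 -0.459 0.239 | tcp: -0.181 -0.106 0.595 | τ: 5.027 0.426 -1.356
step 17 | θ: -0.341 0.224 0.667 | qd: 1.849 -0.461 0.276 | tcp: -0.176 -0.095 0.598 | τ: 4.805 0.400 -1.336
step 18 | θ: -0.313 0.217 0.671 | qd: 1.881 -0.464 0.315 | tcp: -0.170 -0.085 0.601 | τ: 4.585 0.373 -1.316
step 19 | θ: -0.285 0.210 0.676 | qd: 1.911 -0.469 0.356 | tcp: -0.164 -0.074 0.604 | τ: 4.367 0.347 -1.296
step 20 | θ: -0.256 0.203 0.682 | qd: 1.940 -0.474 0.400 | tcp: -0.158 -0.064 0.606 | τ: 4.149 0.321 -1.277
step 21 | θ: -0.227 0.196 0.688 | qd: 1.969 -0.482 0.447 | tcp: -0.151 -0.053 0.609 | τ: 3.930 0.295 -1.258
step 22 | θ: -0.197 0.188 0.695 | qd: 1.996 -0.490 0.495 | tcp: -0.144 -0.042 0.611 | τ: 3.708 0.267 -1.240
step 23 | θ: -0.167 0.181 0.703 | qd: 2.023 -0.500 0.546 | tcp: -0.137 -0.031 0.612 | τ: 3.484 0.239 -1.222
step 24 | θ: -0.136 0.173 0.712 | qd: 2.049 -0.512 0.599 | tcp: -0.130 -0.020 0.614 | τ: 3.256 0.209 -1.204
step 25 | θ: -0.105 0.166 0.721 | qd: 2.075 -0.526 0.655 | tcp: -0.122 -0.010 0.615 | τ: 3.024 0.178 -1.188
step 26 | θ: -0.074 0.158 0.732 | qd: 2.100 -0.541 0.712 | tcp: -0.114 0.001 0.616 | τ: 2.788 0.145 -1.171
step 27 | θ: -0.042 0.149 0.743 | qd: 2.125 -0.558 0.772 | tcp: -0.106 0.012 0.616 | τ: 2.547 0.111 -1.156
step 28 | θ: -0.010 0.141 0.755 | qd: 2.149 -0.577 0.833 | tcp: -0.097 0.023 0.616 | τ: 2.302 0.074 -1.141
step 29 | θ: 0.022 0.132 0.768 | qd: 2.173 -0.597 0.896 | tcp: -0.088 0.033 0.616 | τ: 2.051 0.035 -1.127
step 30 | θ: 0.055 0.123 0.782 | qd: 2.196 -0.620 0.960 | tcp: -0.079 0.044 0.616 | τ: 1.796 -0.006 -1.114
step 31 | θ: 0.088 0.114 0.796 | qd: 2.218 -0.643 1.025 | tcp: -0.070 0.054 0.615 | τ: 1.535 -0.049 -1.102
step 32 | θ: 0.121 0.104 0.812 | qd: 2.240 -0.669 1.091 | tcp: -0.060 0.064 0.613 | τ: 1.269 -0.095 -1.091
step 33 | θ: 0.155 0.094 0.829 | qd: 2.261 -0.695 1.157 | tcp: -0.050 0.074 0.612 | τ: 0.997 -0.144 -1.082
step 34 | θ: 0.189 0.083 0.847 | qd: 2.280 -0.723 1.223 | tcp: -0.040 0.084 0.610 | τ: 0.720 -0.196 -1.073
step 35 | θ: 0.223 0.072 0.866 | qd: 2.299 -0.750 1.289 | tcp: -0.030 0.093 0.607 | τ: 0.438 -0.250 -1.066
step 36 | θ: 0.258 0.060 0.886 | qd: 2.315 -0.778 1.353 | tcp: -0.020 0.102 0.604 | τ: 0.151 -0.307 -1.060
step 37 | θ: 0.293 0.048 0.906 | qd: 2.331 -0.806 1.416 | tcp: -0.009 0.111 0.601 | τ: -0.140 -0.366 -1.055
step 38 | θ: 0.328 0.036 0.928 | qd: 2.344 -0.833 1.477 | tcp: 0.001 0.120 0.597 | τ: -0.435 -0.428 -1.052
step 39 | θ: 0.363 0.023 0.951 | qd: 2.354 -0.859 1.535 | tcp: 0.012 0.128 0.593 | τ: -0.733 -0.491 -1.050
step 40 | θ: 0.399 0.010 0.974 | qd: 2.362 -0.882 1.590 | tcp: 0.023 0.136 0.589
final tcp position (m): 0.023 0.136 0.589


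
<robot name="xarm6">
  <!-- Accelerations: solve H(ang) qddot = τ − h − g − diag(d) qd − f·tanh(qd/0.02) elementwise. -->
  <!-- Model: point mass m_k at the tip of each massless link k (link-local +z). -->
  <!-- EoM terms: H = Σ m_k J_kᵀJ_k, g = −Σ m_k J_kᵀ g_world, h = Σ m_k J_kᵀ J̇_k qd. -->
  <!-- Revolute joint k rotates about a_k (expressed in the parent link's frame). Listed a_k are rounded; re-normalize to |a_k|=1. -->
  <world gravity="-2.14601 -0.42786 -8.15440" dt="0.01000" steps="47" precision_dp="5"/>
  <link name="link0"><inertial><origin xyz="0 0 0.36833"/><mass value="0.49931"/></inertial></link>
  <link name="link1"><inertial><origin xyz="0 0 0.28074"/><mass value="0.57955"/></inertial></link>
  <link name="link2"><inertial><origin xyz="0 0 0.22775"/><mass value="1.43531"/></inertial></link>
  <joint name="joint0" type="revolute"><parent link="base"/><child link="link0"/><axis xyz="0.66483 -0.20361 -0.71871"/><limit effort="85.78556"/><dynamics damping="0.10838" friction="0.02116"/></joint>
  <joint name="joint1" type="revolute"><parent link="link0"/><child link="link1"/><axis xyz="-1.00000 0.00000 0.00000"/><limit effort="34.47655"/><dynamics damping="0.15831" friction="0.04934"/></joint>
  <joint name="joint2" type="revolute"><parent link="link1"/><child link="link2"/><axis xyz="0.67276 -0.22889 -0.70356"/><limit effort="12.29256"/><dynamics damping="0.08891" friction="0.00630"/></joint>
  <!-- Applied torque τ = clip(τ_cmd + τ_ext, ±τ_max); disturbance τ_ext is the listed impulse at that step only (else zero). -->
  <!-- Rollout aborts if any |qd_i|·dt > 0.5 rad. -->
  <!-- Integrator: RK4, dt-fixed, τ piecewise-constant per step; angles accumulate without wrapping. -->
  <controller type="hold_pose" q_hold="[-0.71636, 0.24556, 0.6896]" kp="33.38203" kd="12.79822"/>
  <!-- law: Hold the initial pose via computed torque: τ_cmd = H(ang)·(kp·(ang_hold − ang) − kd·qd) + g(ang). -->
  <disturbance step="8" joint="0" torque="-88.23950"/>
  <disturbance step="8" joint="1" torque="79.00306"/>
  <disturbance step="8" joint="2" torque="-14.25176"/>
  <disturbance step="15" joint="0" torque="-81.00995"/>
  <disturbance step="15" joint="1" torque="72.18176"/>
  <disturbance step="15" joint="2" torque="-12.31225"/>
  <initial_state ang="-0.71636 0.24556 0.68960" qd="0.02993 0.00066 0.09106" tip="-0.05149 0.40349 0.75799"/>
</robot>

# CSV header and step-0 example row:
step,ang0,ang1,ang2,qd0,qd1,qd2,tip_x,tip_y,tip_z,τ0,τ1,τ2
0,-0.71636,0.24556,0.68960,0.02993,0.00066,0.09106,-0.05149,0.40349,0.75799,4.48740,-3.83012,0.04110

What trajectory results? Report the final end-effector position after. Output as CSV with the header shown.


step,ang0,ang1,ang2,qd0,qd1,qd2,tip_x,tip_y,tip_z,τ0,τ1,τ2
1,-0.71609,0.24555,0.69043,0.02484,-0.00169,0.07507,-0.05148,0.40323,0.75808,4.52212,-3.85402,0.04950
2,-0.71586,0.24553,0.69111,0.02108,-0.00271,0.06104,-0.05147,0.40301,0.75817,4.55341,-3.87624,0.05704
3,-0.71566,0.24550,0.69166,0.01810,-0.00306,0.04884,-0.05146,0.40282,0.75824,4.58158,-3.89662,0.06381
4,-0.71549,0.24547,0.69209,0.01562,-0.00308,0.03835,-0.05145,0.40267,0.75830,4.60692,-3.91516,0.06990
5,-0.71535,0.24544,0.69243,0.01348,-0.00292,0.02942,-0.05143,0.40253,0.75836,4.62969,-3.93196,0.07535
6,-0.71522,0.24541,0.69269,0.01157,-0.00269,0.02197,-0.05142,0.40243,0.75840,4.65014,-3.94714,0.08021
7,-0.71512,0.24539,0.69288,0.00982,-0.00243,0.01594,-0.05141,0.40234,0.75844,4.66848,-3.96083,0.08450
8,-0.71503,0.24536,0.69301,0.00820,-0.00216,0.01120,-0.05140,0.40227,0.75847,-83.55460,34.47655,-12.29256
9,-0.74749,0.21747,0.71366,-6.35987,-5.43434,4.08657,-0.04958,0.40425,0.75676,16.17365,-8.85260,1.68598
10,-0.80467,0.16880,0.75089,-5.11959,-4.34412,3.36127,-0.04601,0.40798,0.75287,15.08129,-8.02836,1.49215
11,-0.85074,0.12981,0.78107,-4.12790,-3.48726,2.68763,-0.04279,0.41123,0.74895,14.10980,-7.34621,1.32438
12,-0.88791,0.09847,0.80498,-3.33136,-2.80511,2.10984,-0.03998,0.41410,0.74526,13.24022,-6.78513,1.17858
13,-0.91791,0.07326,0.82361,-2.68519,-2.25398,1.63120,-0.03759,0.41664,0.74194,12.45778,-6.32209,1.05056
14,-0.94204,0.05304,0.83792,-2.15537,-1.80276,1.24106,-0.03558,0.41886,0.73903,11.75098,-5.93703,0.93697
15,-0.96136,0.03692,0.84870,-1.71671,-1.42934,0.92551,-0.03394,0.42080,0.73656,-69.89924,34.47655,-11.47695
16,-0.99260,0.01316,0.86562,-4.47808,-3.27773,2.39680,-0.03192,0.42484,0.73195,21.08601,-10.41899,2.34287
17,-1.03302,-0.01634,0.88632,-3.62943,-2.64429,1.76864,-0.02962,0.43074,0.72539,19.57106,-9.42111,2.10208
18,-1.06573,-0.04009,0.90146,-2.92856,-2.11968,1.27766,-0.02773,0.43585,0.71972,18.19747,-8.59382,1.88762
19,-1.09203,-0.05904,0.91226,-2.34352,-1.68036,0.89545,-0.02622,0.44026,0.71492,16.94981,-7.90093,1.69468
20,-1.11296,-0.07395,0.91967,-1.85096,-1.30954,0.59838,-0.02505,0.44402,0.71094,15.81524,-7.31466,1.51994
21,-1.12935,-0.08545,0.92447,-1.43347,-0.99480,0.36754,-0.02417,0.44719,0.70771,14.78284,-6.81380,1.36105
22,-1.14189,-0.09404,0.92722,-1.07778,-0.72665,0.18809,-0.02355,0.44982,0.70515,13.84314,-6.38214,1.21625
23,-1.15113,-0.10015,0.92838,-0.77360,-0.49769,0.04851,-0.02314,0.45196,0.70320,12.98779,-6.00721,1.08420
24,-1.15756,-0.10414,0.92833,-0.51362,-0.30234,-0.05643,-0.02293,0.45367,0.70179,12.20932,-5.67933,0.96279
25,-1.16157,-0.10632,0.92736,-0.29088,-0.13557,-0.13550,-0.02288,0.45498,0.70085,11.50102,-5.39092,0.85150
26,-1.16352,-0.10696,0.92569,-0.10031,0.00573,-0.19610,-0.02297,0.45592,0.70033,10.85682,-5.13466,0.75016
27,-1.16373,-0.10634,0.92352,0.05644,0.11708,-0.23781,-0.02316,0.45655,0.70016,10.27270,-4.89662,0.65801
28,-1.16251,-0.10471,0.92100,0.18779,0.20864,-0.26573,-0.02343,0.45689,0.70029,9.74655,-4.68375,0.57431
29,-1.16007,-0.10224,0.91824,0.30018,0.28604,-0.28642,-0.02376,0.45697,0.70067,9.26912,-4.49380,0.49839
30,-1.15659,-0.09905,0.91530,0.39595,0.35107,-0.30141,-0.02415,0.45682,0.70126,8.83616,-4.32419,0.42963
31,-1.15223,-0.09527,0.91224,0.47715,0.40532,-0.31189,-0.02457,0.45648,0.70204,8.44380,-4.17274,0.36744
32,-1.14712,-0.09100,0.90909,0.54553,0.45014,-0.31879,-0.02502,0.45597,0.70297,8.08848,-4.03760,0.31127
33,-1.14138,-0.08631,0.90588,0.60264,0.48672,-0.32280,-0.02549,0.45530,0.70402,7.76692,-3.91716,0.26062
34,-1.13512,-0.08130,0.90265,0.64982,0.51613,-0.32451,-0.02599,0.45451,0.70517,7.47613,-3.81001,0.21501
35,-1.12843,-0.07603,0.89941,0.68825,0.53927,-0.32434,-0.02649,0.45360,0.70640,7.21338,-3.71492,0.17403
36,-1.12140,-0.07055,0.89617,0.71898,0.55696,-0.32267,-0.02700,0.45260,0.70770,6.97612,-3.63077,0.13725
37,-1.11409,-0.06492,0.89296,0.74295,0.56992,-0.31978,-0.02752,0.45153,0.70904,6.76207,-3.55658,0.10431
38,-1.10657,-0.05918,0.88979,0.76097,0.57879,-0.31592,-0.02804,0.45038,0.71041,6.56909,-3.49146,0.07486
39,-1.09890,-0.05337,0.88666,0.77378,0.58412,-0.31127,-0.02855,0.44919,0.71180,6.39524,-3.43458,0.04860
40,-1.09113,-0.04752,0.88357,0.78204,0.58640,-0.30602,-0.02906,0.44795,0.71320,6.23876,-3.38521,0.02523
41,-1.08329,-0.04166,0.88055,0.78634,0.58608,-0.30029,-0.02957,0.44669,0.71460,6.09802,-3.34266,0.00449
42,-1.07542,-0.03581,0.87758,0.78718,0.58354,-0.29422,-0.03006,0.44540,0.71600,5.97154,-3.30632,-0.01387
43,-1.06757,-0.03000,0.87467,0.78504,0.57912,-0.28789,-0.03055,0.44409,0.71738,5.85795,-3.27561,-0.03007
44,-1.05974,-0.02425,0.87183,0.78034,0.57312,-0.28141,-0.03103,0.44278,0.71875,5.75603,-3.25000,-0.04430
45,-1.05198,-0.01855,0.86905,0.77344,0.56580,-0.27483,-0.03150,0.44146,0.72009,5.66465,-3.22899,-0.05677
46,-1.04429,-0.01294,0.86634,0.76467,0.55739,-0.26823,-0.03196,0.44015,0.72141,5.58278,-3.21215,-0.06764
47,-1.03670,-0.00742,0.86369,0.75433,0.54810,-0.26165,-0.03240,0.43884,0.72270,,,
# final tip position (m): -0.03240 0.43884 0.72270
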